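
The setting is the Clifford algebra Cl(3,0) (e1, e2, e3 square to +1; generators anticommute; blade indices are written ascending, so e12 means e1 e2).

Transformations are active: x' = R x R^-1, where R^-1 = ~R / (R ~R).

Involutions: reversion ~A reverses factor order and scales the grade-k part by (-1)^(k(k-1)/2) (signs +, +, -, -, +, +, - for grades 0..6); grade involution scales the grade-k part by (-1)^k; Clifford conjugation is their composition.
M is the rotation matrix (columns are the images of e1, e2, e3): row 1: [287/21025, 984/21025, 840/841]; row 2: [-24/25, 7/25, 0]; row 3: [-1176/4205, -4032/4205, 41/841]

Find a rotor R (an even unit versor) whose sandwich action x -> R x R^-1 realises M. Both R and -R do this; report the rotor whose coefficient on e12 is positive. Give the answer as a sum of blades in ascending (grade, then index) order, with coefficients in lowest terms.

Method: write R = a + b12*e12 + b13*e13 + b23*e23 with a^2 + b12^2 + b13^2 + b23^2 = 1 (so R^-1 = ~R). Expanding the columns R e_j ~R gives tr M = 4a^2 - 1 and, from the antisymmetric part, M21 - M12 = -4a*b12, M13 - M31 = 4a*b13, M32 - M23 = -4a*b23.
Here tr M = 7199/21025, so a^2 = (1 + tr M)/4 = 7056/21025 and a = ±84/145. Taking a = 84/145: M21 - M12 = -21168/21025, M13 - M31 = 5376/4205, M32 - M23 = -4032/4205, giving b12 = 63/145, b13 = 16/29, b23 = 12/29, i.e. R = 84/145 + 63/145*e12 + 16/29*e13 + 12/29*e23.
Its e12 coefficient is already positive.
Answer: 84/145 + 63/145*e12 + 16/29*e13 + 12/29*e23. Note: both R and -R realise this M (trace 7199/21025); the covering map identifies them, and the e12-coefficient sign is the tie-breaker.


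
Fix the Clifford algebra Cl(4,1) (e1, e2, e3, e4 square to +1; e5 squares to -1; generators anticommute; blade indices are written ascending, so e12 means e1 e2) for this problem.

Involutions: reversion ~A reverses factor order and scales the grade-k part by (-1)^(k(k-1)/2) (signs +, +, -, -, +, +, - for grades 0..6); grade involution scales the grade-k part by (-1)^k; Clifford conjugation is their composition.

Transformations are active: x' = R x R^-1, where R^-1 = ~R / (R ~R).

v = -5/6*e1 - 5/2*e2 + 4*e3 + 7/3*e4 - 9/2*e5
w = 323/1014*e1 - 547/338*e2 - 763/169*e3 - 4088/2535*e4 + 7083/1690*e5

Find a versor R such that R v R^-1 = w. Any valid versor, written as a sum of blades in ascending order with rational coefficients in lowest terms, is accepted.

The midline construction: v and w both square to 293/36, so reflecting in their sum -87/169*e1 - 696/169*e2 - 87/169*e3 + 609/845*e4 - 261/845*e5 exchanges them.
Answer: -87/169*e1 - 696/169*e2 - 87/169*e3 + 609/845*e4 - 261/845*e5


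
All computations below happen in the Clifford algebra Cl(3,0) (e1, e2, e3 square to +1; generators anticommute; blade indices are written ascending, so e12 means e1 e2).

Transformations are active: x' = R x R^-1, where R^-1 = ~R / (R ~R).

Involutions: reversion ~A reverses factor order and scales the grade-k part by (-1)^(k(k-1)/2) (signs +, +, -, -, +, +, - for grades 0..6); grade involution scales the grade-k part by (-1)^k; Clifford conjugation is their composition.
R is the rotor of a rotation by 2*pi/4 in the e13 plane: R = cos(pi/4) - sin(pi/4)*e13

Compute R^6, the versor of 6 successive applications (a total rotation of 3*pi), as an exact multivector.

Because a rotor carries half the rotation angle, composing 6 copies of this e13-plane rotor multiplies the phase: 6*(pi/4) = 3*pi/2, hence R^6 = cos(3*pi/2) - sin(3*pi/2)*e13.
cos(3*pi/2) = 0 and sin(3*pi/2) = -1, so R^6 = e13. The net rotation is 1*pi (after discarding 1 full turn, each of which contributes a factor -1 to the rotor); the rotor keeps the half-angle phase exactly.
Answer: e13


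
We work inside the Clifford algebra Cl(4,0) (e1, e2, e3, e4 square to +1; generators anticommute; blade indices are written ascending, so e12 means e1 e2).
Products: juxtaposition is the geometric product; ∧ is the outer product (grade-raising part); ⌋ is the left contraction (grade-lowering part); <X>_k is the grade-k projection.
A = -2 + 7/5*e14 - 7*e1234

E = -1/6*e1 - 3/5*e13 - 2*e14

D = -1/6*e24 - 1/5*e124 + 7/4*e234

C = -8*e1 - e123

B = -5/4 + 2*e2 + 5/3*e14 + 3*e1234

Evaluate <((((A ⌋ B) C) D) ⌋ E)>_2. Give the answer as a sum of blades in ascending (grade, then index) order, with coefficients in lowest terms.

step 1: -125/6 - 4*e2 - 10/3*e14 - 21/5*e23 - 6*e1234
step 2: 2437/15*e1 - 62/3*e4 - 32*e12 - 4*e13 + 1633/30*e123 - 154/3*e234
step 3: 539/6 - 31/9*e2 + 77/9*e3 - 32/5*e4 + 62/15*e12 - 154/15*e13 - 3597/40*e14 - 217/6*e23 - 2437/75*e24 + 1633/150*e34 - 1807/90*e124 - 8447/180*e134 + 4/5*e234 + 5673/20*e1234
step 4: -18601/100 - 815/36*e1 - 539/10*e13 - 539/3*e14
step 5: -539/10*e13 - 539/3*e14
Answer: -539/10*e13 - 539/3*e14


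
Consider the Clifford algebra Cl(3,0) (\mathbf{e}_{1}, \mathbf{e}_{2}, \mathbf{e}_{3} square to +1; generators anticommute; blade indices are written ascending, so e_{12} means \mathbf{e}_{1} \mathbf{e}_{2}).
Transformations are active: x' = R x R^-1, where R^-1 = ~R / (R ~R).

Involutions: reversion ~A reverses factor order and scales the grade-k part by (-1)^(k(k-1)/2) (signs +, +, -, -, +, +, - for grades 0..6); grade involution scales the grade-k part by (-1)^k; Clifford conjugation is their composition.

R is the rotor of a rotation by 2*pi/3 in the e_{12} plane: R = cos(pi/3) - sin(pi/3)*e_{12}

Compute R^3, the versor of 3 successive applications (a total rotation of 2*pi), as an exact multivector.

Because a rotor carries half the rotation angle, composing 3 copies of this e_{12}-plane rotor multiplies the phase: 3*(pi/3) = \pi, hence R^3 = cos(\pi) - sin(\pi)*e_{12}.
cos(\pi) = -1 and sin(\pi) = 0, so R^3 = -1. The total rotation 2*pi is 1 full turn, so every vector returns to itself, yet the rotor is -1, on the OTHER sheet of the double cover (an odd number of 2*pi turns).
Answer: -1


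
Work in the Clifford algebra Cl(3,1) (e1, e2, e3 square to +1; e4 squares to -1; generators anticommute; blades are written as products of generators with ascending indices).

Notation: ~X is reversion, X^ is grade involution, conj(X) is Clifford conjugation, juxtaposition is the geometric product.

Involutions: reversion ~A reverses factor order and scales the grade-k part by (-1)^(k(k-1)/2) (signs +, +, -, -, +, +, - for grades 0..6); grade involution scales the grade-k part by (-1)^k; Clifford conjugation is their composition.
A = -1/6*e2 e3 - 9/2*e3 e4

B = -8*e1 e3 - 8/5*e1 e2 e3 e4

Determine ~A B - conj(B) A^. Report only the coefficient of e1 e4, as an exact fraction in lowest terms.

first term: -128/15*e1 e2 + 544/15*e1 e4
second term: 128/15*e1 e2 - 544/15*e1 e4
Answer: 1088/15


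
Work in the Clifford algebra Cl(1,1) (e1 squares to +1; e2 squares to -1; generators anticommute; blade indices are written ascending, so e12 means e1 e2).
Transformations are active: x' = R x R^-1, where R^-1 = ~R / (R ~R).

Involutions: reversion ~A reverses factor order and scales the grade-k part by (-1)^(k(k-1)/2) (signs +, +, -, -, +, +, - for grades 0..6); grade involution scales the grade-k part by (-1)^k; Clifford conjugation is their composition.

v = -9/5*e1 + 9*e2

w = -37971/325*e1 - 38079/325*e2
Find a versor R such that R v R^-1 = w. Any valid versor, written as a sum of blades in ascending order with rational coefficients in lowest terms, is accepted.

Why this works: both vectors square to -1944/25, so q(v) = q(w) and R = v + w = -38556/325*e1 - 35154/325*e2 carries v to w — its own direction survives, the complement (v - w)/2 flips.
Answer: -38556/325*e1 - 35154/325*e2


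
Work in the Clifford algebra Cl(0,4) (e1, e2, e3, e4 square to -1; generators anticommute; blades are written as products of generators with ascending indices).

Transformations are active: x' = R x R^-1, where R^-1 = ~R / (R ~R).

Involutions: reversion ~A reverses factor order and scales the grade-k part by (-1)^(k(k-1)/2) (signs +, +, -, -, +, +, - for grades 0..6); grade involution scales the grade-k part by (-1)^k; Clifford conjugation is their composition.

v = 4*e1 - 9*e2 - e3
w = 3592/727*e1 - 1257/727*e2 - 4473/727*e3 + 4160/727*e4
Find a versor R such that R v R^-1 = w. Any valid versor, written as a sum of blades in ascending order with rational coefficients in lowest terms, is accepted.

A norm check does it: q(v) = q(w) = -98, hence R = v + w = 6500/727*e1 - 7800/727*e2 - 5200/727*e3 + 4160/727*e4 realises the map — parallel part kept, (v - w)/2 negated, v carried to w.
Answer: 6500/727*e1 - 7800/727*e2 - 5200/727*e3 + 4160/727*e4


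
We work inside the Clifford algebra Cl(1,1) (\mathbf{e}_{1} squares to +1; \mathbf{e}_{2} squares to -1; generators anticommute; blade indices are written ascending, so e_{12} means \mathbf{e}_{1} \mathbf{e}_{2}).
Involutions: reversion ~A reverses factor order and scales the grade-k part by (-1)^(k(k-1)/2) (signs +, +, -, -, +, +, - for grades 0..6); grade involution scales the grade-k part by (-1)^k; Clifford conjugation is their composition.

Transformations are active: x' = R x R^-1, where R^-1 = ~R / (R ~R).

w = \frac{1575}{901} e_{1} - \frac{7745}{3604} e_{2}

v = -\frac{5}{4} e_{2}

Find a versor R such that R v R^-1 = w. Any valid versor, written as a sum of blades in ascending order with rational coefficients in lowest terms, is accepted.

Equal squares first: v^2 = w^2 = -\frac{25}{16}. Then v + w = \frac{1575}{901} e_{1} - \frac{6125}{1802} e_{2} is a versor taking v to w, provided it is invertible.
Answer: \frac{1575}{901} e_{1} - \frac{6125}{1802} e_{2}


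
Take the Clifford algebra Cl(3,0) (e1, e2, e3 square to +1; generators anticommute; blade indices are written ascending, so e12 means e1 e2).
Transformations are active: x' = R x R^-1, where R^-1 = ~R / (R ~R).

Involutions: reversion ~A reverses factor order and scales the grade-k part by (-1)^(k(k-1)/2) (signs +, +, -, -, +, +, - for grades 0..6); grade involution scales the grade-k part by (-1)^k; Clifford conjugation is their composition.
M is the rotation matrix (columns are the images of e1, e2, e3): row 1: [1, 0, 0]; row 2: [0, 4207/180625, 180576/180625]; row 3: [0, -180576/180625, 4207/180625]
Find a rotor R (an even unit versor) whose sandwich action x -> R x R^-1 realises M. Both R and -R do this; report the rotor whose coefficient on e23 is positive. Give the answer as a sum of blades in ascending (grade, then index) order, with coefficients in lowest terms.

Method: write R = a + b12*e12 + b13*e13 + b23*e23 with a^2 + b12^2 + b13^2 + b23^2 = 1 (so R^-1 = ~R). Expanding the columns R e_j ~R gives tr M = 4a^2 - 1 and, from the antisymmetric part, M21 - M12 = -4a*b12, M13 - M31 = 4a*b13, M32 - M23 = -4a*b23.
Here tr M = 189039/180625, so a^2 = (1 + tr M)/4 = 92416/180625 and a = ±304/425. Taking a = 304/425: M21 - M12 = 0, M13 - M31 = 0, M32 - M23 = -361152/180625, giving b12 = 0, b13 = 0, b23 = 297/425, i.e. R = 304/425 + 297/425*e23.
Its e23 coefficient is already positive.
Answer: 304/425 + 297/425*e23. Sheet selection: the two-to-one cover makes ±R indistinguishable at the matrix level (trace 189039/180625), so uniqueness comes from the required sign on e23.


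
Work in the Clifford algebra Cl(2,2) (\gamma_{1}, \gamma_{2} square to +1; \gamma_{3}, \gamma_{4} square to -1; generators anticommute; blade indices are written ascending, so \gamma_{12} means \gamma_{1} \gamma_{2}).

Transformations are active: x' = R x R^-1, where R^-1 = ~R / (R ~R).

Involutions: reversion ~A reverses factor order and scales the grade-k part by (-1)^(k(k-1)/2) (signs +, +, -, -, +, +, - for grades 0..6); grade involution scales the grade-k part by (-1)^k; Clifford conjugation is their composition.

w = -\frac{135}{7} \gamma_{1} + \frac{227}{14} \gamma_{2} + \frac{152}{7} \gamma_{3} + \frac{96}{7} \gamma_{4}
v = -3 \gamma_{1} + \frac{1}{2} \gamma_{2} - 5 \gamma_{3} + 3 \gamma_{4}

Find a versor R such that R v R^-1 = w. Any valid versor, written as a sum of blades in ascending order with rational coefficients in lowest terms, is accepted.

Reasoning: v^2 = w^2 = -\frac{99}{4} since conjugation preserves the quadratic form; R = v + w = -\frac{156}{7} \gamma_{1} + \frac{117}{7} \gamma_{2} + \frac{117}{7} \gamma_{3} + \frac{117}{7} \gamma_{4} is then valid when invertible, keeping its own part and reversing (v - w)/2.
Answer: -\frac{156}{7} \gamma_{1} + \frac{117}{7} \gamma_{2} + \frac{117}{7} \gamma_{3} + \frac{117}{7} \gamma_{4}


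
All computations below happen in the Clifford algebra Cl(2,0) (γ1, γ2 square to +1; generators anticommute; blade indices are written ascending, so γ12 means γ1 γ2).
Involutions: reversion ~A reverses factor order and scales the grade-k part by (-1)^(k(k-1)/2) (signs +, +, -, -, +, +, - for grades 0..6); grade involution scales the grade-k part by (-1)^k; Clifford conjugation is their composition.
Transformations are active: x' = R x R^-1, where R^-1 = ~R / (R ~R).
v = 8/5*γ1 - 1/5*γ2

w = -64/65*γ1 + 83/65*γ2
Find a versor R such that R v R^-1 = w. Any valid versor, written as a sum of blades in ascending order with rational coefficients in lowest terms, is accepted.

Here q(v) = q(w) = 13/5; the classical choice R = v + w = 8/13*γ1 + 14/13*γ2 then realises v -> w under the sandwich.
Answer: 8/13*γ1 + 14/13*γ2


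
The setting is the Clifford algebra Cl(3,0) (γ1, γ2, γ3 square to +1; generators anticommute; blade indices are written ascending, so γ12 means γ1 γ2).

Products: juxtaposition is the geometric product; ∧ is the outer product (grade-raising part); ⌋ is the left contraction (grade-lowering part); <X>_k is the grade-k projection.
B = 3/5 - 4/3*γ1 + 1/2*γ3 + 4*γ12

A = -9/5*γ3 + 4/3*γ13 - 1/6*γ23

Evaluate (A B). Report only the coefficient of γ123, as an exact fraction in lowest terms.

step 1: -9/10 + 2/3*γ1 - 1/12*γ2 + 157/225*γ3 - 14/15*γ13 + 157/30*γ23 - 314/45*γ123
Answer: -314/45


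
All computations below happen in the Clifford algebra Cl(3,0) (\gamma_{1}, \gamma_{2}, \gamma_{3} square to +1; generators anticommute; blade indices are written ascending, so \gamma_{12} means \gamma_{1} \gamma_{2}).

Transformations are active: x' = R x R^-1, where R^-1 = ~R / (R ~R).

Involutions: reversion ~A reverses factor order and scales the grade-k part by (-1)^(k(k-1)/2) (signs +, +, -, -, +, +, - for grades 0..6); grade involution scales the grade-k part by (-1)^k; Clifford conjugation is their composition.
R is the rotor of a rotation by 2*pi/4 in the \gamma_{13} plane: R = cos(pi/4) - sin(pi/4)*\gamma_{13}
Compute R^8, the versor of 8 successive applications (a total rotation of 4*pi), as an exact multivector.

The rotor phase is half the rotation angle and phases add under composition, so 8 steps in the \gamma_{13} plane accumulate phase 8*(pi/4) = 2 \pi: R^8 = cos(2 \pi) - sin(2 \pi)*\gamma_{13}.
cos(2 \pi) = 1 and sin(2 \pi) = 0, so R^8 = 1. The total rotation 4*pi is 2 full turns, so every vector returns to itself, yet the rotor is +1, back on the identity sheet (an even number of 2*pi turns).
Answer: 1


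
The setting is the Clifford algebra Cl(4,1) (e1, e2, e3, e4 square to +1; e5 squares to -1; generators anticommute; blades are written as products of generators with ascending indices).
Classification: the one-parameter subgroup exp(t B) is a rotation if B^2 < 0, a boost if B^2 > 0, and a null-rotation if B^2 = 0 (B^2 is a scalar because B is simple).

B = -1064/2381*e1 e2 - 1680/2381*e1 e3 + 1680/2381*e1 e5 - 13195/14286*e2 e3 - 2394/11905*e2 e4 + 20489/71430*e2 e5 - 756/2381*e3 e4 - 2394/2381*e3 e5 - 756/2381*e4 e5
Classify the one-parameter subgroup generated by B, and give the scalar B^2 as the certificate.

B^2 term by term: the squares give (-1064/2381)^2*(e1 e2)^2 + (-1680/2381)^2*(e1 e3)^2 + (1680/2381)^2*(e1 e5)^2 + (-13195/14286)^2*(e2 e3)^2 + (-2394/11905)^2*(e2 e4)^2 + (20489/71430)^2*(e2 e5)^2 + (-756/2381)^2*(e3 e4)^2 + (-2394/2381)^2*(e3 e5)^2 + (-756/2381)^2*(e4 e5)^2 = 1132096/5669161*(-1) + 2822400/5669161*(-1) + 2822400/5669161*(+1) + 174108025/204089796*(-1) + 5731236/141729025*(-1) + 419799121/5102244900*(+1) + 571536/5669161*(-1) + 5731236/5669161*(+1) + 571536/5669161*(+1) = 0 (each basis 2-blade squares to minus the product of its generators' squares); cross terms between blades sharing an index anticommute and cancel; the commuting (index-disjoint) pairs give grade-4 terms 2*c*c'*(blade product), which cancel blade by blade — e1 e2 e3 e4: 1608768/5669161 - 1608768/5669161 = 0; e1 e2 e3 e5: 5094432/5669161 + 2294768/5669161 - 7389200/5669161 = 0; e1 e2 e4 e5: 1608768/5669161 - 1608768/5669161 = 0; e1 e3 e4 e5: 2540160/5669161 - 2540160/5669161 = 0; e2 e3 e4 e5: 3325140/5669161 - 11462472/28345805 - 5163228/28345805 = 0 — confirming B is simple. So B^2 = 0.
Answer: null-rotation, certificate B^2 = 0. One invariant decides it: the square 0 survives every conjugation, and its sign is exactly the classification.


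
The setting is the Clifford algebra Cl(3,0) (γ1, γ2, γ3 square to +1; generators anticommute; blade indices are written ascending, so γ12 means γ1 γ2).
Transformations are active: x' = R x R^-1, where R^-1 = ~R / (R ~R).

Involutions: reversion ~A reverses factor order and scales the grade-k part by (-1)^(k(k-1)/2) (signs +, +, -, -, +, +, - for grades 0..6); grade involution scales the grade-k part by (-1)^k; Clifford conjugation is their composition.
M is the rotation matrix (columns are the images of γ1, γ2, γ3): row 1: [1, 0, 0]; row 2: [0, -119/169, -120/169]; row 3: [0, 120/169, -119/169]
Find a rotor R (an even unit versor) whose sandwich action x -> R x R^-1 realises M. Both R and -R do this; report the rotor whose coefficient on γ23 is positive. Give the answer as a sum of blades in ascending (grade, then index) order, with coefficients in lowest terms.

Method: write R = a + b12*γ12 + b13*γ13 + b23*γ23 with a^2 + b12^2 + b13^2 + b23^2 = 1 (so R^-1 = ~R). Expanding the columns R e_j ~R gives tr M = 4a^2 - 1 and, from the antisymmetric part, M21 - M12 = -4a*b12, M13 - M31 = 4a*b13, M32 - M23 = -4a*b23.
Here tr M = -69/169, so a^2 = (1 + tr M)/4 = 25/169 and a = ±5/13. Taking a = 5/13: M21 - M12 = 0, M13 - M31 = 0, M32 - M23 = 240/169, giving b12 = 0, b13 = 0, b23 = -12/13, i.e. R = 5/13 - 12/13*γ23.
Its γ23 coefficient is negative, so report the other preimage -R.
Answer: -5/13 + 12/13*γ23. Uniqueness: Spin(3) -> SO(3) maps R and -R to the same rotation of trace -69/169; fixing the sign of the γ23 coefficient removes the ambiguity.


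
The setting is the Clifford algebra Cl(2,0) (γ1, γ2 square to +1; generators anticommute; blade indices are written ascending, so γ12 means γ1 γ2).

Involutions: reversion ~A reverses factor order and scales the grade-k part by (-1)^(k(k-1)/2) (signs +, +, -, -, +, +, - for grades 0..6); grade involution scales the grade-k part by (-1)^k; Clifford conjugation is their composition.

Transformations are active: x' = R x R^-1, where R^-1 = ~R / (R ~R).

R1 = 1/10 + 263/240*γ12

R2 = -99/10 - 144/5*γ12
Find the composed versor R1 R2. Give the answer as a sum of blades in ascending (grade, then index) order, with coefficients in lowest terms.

Distribute over the terms of R1 (each basis-blade product reordered to ascending indices, repeated generators contracted through their squares):
(1/10) R2 = -99/100 - 72/25*γ12
(263/240*γ12) R2 = 789/25 - 8679/800*γ12
Summing the partial products and collecting blades:
Answer: 3057/100 - 10983/800*γ12


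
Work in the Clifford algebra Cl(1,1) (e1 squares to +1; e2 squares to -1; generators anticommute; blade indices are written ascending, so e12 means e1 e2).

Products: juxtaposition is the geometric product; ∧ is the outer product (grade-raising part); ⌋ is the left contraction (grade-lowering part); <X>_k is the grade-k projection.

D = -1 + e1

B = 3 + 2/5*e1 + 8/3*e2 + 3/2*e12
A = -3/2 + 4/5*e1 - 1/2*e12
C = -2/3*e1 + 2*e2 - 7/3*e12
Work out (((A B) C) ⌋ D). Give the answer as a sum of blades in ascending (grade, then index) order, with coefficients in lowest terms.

step 1: -493/100 + 47/15*e1 - 13/5*e2 - 97/60*e12
step 2: 413/60 + 944/75*e1 - 4106/225*e2 + 4811/300*e12
step 3: 1711/300 + 413/60*e1
Answer: 1711/300 + 413/60*e1


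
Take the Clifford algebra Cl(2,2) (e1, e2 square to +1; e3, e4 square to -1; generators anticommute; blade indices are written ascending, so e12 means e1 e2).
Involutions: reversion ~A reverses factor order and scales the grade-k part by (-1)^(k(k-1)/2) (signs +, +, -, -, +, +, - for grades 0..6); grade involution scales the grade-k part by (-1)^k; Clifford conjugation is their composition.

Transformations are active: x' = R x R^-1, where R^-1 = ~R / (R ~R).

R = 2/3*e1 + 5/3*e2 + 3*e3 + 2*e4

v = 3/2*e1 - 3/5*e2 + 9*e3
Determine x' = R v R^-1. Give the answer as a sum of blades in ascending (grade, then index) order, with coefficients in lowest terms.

~R = 2/3*e1 + 5/3*e2 + 3*e3 + 2*e4, and R ~R = -88/9, so R^-1 = ~R / (-88/9).
R v = -27 - 29/10*e12 + 3/2*e13 - 3*e14 + 84/5*e23 + 6/5*e24 - 18*e34
Answer: 24/11*e1 + 2157/220*e2 + 333/44*e3 + 243/22*e4


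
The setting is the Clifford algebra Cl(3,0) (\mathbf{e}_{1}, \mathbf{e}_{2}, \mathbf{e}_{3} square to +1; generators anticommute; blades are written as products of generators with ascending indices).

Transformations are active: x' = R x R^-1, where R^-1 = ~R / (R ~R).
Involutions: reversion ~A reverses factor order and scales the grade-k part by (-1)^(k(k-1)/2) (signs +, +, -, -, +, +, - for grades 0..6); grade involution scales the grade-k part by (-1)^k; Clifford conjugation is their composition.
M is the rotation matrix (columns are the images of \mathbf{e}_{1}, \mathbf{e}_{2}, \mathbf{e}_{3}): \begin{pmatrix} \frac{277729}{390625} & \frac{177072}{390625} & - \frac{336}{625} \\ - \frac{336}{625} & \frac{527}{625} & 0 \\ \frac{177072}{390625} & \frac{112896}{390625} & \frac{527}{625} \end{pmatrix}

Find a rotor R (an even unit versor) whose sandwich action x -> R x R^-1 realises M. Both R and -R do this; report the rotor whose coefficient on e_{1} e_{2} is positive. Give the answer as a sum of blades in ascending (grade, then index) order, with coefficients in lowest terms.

Method: write R = a + b12*e_{1} e_{2} + b13*e_{1} e_{3} + b23*e_{2} e_{3} with a^2 + b12^2 + b13^2 + b23^2 = 1 (so R^-1 = ~R). Expanding the columns R e_j ~R gives tr M = 4a^2 - 1 and, from the antisymmetric part, M21 - M12 = -4a*b12, M13 - M31 = 4a*b13, M32 - M23 = -4a*b23.
Here tr M = \frac{936479}{390625}, so a^2 = (1 + tr M)/4 = \frac{331776}{390625} and a = ±\frac{576}{625}. Taking a = \frac{576}{625}: M21 - M12 = -\frac{387072}{390625}, M13 - M31 = -\frac{387072}{390625}, M32 - M23 = \frac{112896}{390625}, giving b12 = \frac{168}{625}, b13 = -\frac{168}{625}, b23 = -\frac{49}{625}, i.e. R = \frac{576}{625} + \frac{168}{625} e_{1} e_{2} - \frac{168}{625} e_{1} e_{3} - \frac{49}{625} e_{2} e_{3}.
Its e_{1} e_{2} coefficient is already positive.
Answer: \frac{576}{625} + \frac{168}{625} e_{1} e_{2} - \frac{168}{625} e_{1} e_{3} - \frac{49}{625} e_{2} e_{3}. Note: both R and -R realise this M (trace \frac{936479}{390625}); the covering map identifies them, and the e_{1} e_{2}-coefficient sign is the tie-breaker.


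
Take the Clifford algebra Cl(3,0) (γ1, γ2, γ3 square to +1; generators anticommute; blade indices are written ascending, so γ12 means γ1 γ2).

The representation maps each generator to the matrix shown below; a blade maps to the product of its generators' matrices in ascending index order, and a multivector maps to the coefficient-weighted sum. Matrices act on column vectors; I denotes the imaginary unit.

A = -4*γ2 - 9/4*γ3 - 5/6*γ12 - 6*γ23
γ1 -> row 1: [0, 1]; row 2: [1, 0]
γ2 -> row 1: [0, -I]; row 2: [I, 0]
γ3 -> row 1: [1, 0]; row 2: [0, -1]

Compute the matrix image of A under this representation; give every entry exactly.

Bivector images (products of the table entries): rho(γ12) = rho(γ1)rho(γ2) = row 1: [I, 0]; row 2: [0, -I]; rho(γ23) = rho(γ2)rho(γ3) = row 1: [0, I]; row 2: [I, 0].
M = (-4)*rho(γ2) + (-9/4)*rho(γ3) + (-5/6)*rho(γ12) + (-6)*rho(γ23), summed entrywise:
Answer: row 1: [-9/4 - 5*I/6, -2*I]; row 2: [-10*I, 9/4 + 5*I/6]


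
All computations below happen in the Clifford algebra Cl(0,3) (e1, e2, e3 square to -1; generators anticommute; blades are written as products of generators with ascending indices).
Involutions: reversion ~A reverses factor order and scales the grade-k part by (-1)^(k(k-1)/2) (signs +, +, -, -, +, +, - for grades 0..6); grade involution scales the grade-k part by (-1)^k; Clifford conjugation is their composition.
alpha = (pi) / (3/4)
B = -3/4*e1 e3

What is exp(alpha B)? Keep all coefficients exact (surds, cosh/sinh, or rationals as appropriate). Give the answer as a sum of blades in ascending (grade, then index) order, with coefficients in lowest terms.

B^2 = (-3/4)^2*(e1 e3)^2 = 9/16*(-1) = -9/16 (a basis 2-blade squares to minus the product of its generators' squares).
B^2 = -9/16 — since the square is negative, the closed form is circular: l = 3/4, alpha*l = pi, so exp(alpha B) = cos(pi) + (sin(pi)/(3/4))*B = -1 + (0)*B.
Answer: -1


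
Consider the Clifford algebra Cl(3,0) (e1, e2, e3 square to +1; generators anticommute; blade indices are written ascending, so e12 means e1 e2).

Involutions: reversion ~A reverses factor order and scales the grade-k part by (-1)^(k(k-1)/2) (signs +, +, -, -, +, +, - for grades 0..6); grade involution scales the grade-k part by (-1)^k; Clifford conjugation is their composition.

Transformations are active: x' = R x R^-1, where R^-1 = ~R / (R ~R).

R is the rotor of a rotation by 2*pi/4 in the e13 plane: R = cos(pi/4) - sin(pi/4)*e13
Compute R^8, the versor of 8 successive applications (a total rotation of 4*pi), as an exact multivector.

Half-angle bookkeeping: 8 applications in e13 add up to rotor phase 8*pi/4 = 2*pi, so R^8 = cos(2*pi) - sin(2*pi)*e13.
cos(2*pi) = 1 and sin(2*pi) = 0, so R^8 = 1. The total rotation 4*pi is 2 full turns, so every vector returns to itself, yet the rotor is +1, back on the identity sheet (an even number of 2*pi turns).
Answer: 1


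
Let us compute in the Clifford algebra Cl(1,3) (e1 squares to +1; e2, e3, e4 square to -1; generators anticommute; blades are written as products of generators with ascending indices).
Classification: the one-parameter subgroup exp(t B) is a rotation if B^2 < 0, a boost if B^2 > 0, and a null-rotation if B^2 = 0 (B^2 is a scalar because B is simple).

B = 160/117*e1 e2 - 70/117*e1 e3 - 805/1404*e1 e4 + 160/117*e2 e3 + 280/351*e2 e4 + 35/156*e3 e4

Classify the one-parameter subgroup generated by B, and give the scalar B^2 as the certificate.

B^2 term by term: the squares give (160/117)^2*(e1 e2)^2 + (-70/117)^2*(e1 e3)^2 + (-805/1404)^2*(e1 e4)^2 + (160/117)^2*(e2 e3)^2 + (280/351)^2*(e2 e4)^2 + (35/156)^2*(e3 e4)^2 = 25600/13689*(+1) + 4900/13689*(+1) + 648025/1971216*(+1) + 25600/13689*(-1) + 78400/123201*(-1) + 1225/24336*(-1) = 0 (each basis 2-blade squares to minus the product of its generators' squares); cross terms between blades sharing an index anticommute and cancel; the commuting (index-disjoint) pairs give grade-4 terms 2*c*c'*(blade product), which cancel blade by blade — e1 e2 e3 e4: 2800/4563 + 39200/41067 - 64400/41067 = 0 — confirming B is simple. So B^2 = 0.
Answer: null-rotation, certificate B^2 = 0. The class reads off the invariant scalar 0 directly.


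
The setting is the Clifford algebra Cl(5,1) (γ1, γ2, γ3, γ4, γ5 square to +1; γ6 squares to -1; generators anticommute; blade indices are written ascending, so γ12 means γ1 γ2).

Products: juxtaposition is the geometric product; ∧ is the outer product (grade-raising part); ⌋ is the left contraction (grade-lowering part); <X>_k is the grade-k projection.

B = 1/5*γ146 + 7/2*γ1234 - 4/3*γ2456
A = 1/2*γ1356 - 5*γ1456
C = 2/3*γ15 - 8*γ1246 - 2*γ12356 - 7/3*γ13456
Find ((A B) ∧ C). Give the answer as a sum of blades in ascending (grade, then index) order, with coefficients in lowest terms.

step 1: -γ5 - 20/3*γ12 + 1/10*γ345 + 2/3*γ1234 + 35/2*γ2356 + 7/4*γ2456
step 2: -8*γ12456
Answer: -8*γ12456


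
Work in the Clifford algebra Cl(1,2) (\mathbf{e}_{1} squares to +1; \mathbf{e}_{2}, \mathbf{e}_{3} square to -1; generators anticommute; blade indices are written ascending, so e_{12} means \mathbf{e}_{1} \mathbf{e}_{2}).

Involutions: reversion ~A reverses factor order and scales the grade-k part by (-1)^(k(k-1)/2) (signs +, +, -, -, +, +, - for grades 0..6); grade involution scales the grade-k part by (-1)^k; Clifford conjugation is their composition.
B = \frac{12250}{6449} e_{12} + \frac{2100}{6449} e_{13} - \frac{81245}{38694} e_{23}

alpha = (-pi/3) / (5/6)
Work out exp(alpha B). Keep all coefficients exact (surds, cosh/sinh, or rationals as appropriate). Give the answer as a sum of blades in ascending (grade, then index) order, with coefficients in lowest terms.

B^2 term by term: the squares give (\frac{12250}{6449})^2*(e_{12})^2 + (\frac{2100}{6449})^2*(e_{13})^2 + (-\frac{81245}{38694})^2*(e_{23})^2 = \frac{150062500}{41589601}*(+1) + \frac{4410000}{41589601}*(+1) + \frac{6600750025}{1497225636}*(-1) = -\frac{25}{36} (each basis 2-blade squares to minus the product of its generators' squares); cross terms between blades sharing an index anticommute and cancel. So B^2 = -\frac{25}{36}.
B^2 = -\frac{25}{36} — the series telescopes trigonometrically here: l = \frac{5}{6}, alpha*l = - \frac{\pi}{3}, so exp(alpha B) = cos(- \frac{\pi}{3}) + (sin(- \frac{\pi}{3})/(\frac{5}{6}))*B = \frac{1}{2} + (- \frac{3 \sqrt{3}}{5})*B.
Answer: \frac{1}{2} - \frac{7350 \sqrt{3}}{6449} e_{12} - \frac{1260 \sqrt{3}}{6449} e_{13} + \frac{16249 \sqrt{3}}{12898} e_{23}


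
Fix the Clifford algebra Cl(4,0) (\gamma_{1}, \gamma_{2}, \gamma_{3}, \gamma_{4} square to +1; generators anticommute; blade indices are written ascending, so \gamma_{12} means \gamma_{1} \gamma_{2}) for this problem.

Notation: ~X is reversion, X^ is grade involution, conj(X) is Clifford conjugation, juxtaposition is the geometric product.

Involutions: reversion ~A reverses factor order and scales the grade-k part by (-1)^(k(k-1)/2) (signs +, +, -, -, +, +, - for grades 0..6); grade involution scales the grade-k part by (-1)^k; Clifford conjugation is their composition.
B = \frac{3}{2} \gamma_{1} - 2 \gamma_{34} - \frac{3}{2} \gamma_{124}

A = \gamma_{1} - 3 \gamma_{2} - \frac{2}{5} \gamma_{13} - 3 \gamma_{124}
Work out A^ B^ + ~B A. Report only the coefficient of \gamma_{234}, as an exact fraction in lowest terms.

first term: -3 - \frac{3}{5} \gamma_{3} + \frac{9}{2} \gamma_{12} - \frac{37}{10} \gamma_{14} - 6 \gamma_{24} + 6 \gamma_{123} + 2 \gamma_{134} - \frac{33}{5} \gamma_{234}
second term: 6 - \frac{3}{5} \gamma_{3} - \frac{9}{2} \gamma_{12} + \frac{53}{10} \gamma_{14} - 3 \gamma_{24} - 6 \gamma_{123} + 2 \gamma_{134} - \frac{27}{5} \gamma_{234}
Answer: -12


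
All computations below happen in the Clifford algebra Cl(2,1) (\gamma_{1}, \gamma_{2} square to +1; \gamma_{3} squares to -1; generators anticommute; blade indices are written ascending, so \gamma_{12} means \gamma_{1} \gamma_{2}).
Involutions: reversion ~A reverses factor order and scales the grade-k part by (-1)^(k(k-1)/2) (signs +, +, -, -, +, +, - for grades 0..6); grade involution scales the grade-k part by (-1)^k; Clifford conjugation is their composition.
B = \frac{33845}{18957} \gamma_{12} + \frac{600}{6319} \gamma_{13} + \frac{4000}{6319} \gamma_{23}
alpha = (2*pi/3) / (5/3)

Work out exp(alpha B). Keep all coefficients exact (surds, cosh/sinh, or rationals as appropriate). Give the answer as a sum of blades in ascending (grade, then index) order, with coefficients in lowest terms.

B^2 term by term: the squares give (\frac{33845}{18957})^2*(\gamma_{12})^2 + (\frac{600}{6319})^2*(\gamma_{13})^2 + (\frac{4000}{6319})^2*(\gamma_{23})^2 = \frac{1145484025}{359367849}*(-1) + \frac{360000}{39929761}*(+1) + \frac{16000000}{39929761}*(+1) = -\frac{25}{9} (each basis 2-blade squares to minus the product of its generators' squares); cross terms between blades sharing an index anticommute and cancel. So B^2 = -\frac{25}{9}.
B^2 = -\frac{25}{9} — the series telescopes trigonometrically here: l = \frac{5}{3}, alpha*l = \frac{2 \pi}{3}, so exp(alpha B) = cos(\frac{2 \pi}{3}) + (sin(\frac{2 \pi}{3})/(\frac{5}{3}))*B = - \frac{1}{2} + (\frac{3 \sqrt{3}}{10})*B.
Answer: - \frac{1}{2} + \frac{6769 \sqrt{3}}{12638} \gamma_{12} + \frac{180 \sqrt{3}}{6319} \gamma_{13} + \frac{1200 \sqrt{3}}{6319} \gamma_{23}


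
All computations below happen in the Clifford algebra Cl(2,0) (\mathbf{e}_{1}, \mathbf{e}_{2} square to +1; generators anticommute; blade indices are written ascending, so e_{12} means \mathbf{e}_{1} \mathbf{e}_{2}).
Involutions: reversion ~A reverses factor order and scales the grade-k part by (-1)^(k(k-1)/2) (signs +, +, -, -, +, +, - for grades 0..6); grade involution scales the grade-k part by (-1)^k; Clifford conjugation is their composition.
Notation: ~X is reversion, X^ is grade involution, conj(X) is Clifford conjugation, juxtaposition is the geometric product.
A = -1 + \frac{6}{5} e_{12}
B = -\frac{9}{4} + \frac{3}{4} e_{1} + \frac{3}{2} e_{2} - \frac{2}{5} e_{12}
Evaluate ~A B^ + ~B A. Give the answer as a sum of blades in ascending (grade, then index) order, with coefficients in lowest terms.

first term: \frac{177}{100} + \frac{51}{20} e_{1} + \frac{3}{5} e_{2} + \frac{31}{10} e_{12}
second term: \frac{177}{100} - \frac{51}{20} e_{1} - \frac{3}{5} e_{2} - \frac{31}{10} e_{12}
Answer: \frac{177}{50}


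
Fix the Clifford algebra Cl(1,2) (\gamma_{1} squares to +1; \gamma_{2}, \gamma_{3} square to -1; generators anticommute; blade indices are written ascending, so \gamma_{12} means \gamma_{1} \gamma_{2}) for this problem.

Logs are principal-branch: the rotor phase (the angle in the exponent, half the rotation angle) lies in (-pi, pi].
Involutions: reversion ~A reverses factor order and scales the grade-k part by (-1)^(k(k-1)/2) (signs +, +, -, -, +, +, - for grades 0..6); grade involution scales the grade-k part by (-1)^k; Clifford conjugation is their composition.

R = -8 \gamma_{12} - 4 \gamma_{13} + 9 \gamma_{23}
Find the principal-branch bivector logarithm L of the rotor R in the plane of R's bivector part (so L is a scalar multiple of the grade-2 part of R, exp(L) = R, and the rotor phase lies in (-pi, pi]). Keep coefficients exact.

The scalar part of R is 0, so the principal-branch rotor phase is pinned; divide the bivector part by its sine to get the unit plane — L is the phase times that plane.
Concretely: cos(phase) = 0 gives phase = ±\frac{\pi}{2}, and since phase/sin(phase) is even the sign is immaterial: L = (phase/sin(phase)) * <R>_2 = (\frac{\pi}{2}) * <R>_2.
Answer: - 4 \pi \gamma_{12} - 2 \pi \gamma_{13} + \frac{9 \pi}{2} \gamma_{23}


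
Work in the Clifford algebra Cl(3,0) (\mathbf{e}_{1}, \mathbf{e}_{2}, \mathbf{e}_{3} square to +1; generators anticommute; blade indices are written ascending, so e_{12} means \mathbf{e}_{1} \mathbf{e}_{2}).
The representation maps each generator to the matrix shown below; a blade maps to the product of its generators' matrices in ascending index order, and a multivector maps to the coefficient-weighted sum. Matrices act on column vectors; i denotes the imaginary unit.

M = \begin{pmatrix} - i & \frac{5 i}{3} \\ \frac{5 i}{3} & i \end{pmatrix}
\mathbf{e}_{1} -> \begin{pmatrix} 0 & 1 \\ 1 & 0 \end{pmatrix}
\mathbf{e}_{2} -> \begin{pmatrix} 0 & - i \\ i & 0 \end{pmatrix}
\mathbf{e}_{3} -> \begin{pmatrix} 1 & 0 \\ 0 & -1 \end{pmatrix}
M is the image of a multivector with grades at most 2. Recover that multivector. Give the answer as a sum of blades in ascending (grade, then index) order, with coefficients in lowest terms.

Method: 1, rho(e_{1}), rho(e_{2}), rho(e_{3}) form a trace-orthogonal basis of the 2x2 complex matrices (tr(X Y) = 2 if X = Y, else 0), so M = m0*1 + m1*rho(e_{1}) + m2*rho(e_{2}) + m3*rho(e_{3}) with m0 = tr(M)/2 = 0, m1 = tr(M rho(e_{1}))/2 = \frac{5 i}{3}, m2 = tr(M rho(e_{2}))/2 = 0, m3 = tr(M rho(e_{3}))/2 = - i.
Multiplying table entries, the bivector images are rho(e_{12}) = i*rho(e_{3}), rho(e_{13}) = -i*rho(e_{2}), rho(e_{23}) = i*rho(e_{1}); with real blade coefficients the real parts of m0..m3 are the coefficients of 1, e_{1}, e_{2}, e_{3} and the imaginary parts give the bivectors (e_{23}: Im m1, e_{13}: -Im m2, e_{12}: Im m3).
Answer: -e_{12} + \frac{5}{3} e_{23}


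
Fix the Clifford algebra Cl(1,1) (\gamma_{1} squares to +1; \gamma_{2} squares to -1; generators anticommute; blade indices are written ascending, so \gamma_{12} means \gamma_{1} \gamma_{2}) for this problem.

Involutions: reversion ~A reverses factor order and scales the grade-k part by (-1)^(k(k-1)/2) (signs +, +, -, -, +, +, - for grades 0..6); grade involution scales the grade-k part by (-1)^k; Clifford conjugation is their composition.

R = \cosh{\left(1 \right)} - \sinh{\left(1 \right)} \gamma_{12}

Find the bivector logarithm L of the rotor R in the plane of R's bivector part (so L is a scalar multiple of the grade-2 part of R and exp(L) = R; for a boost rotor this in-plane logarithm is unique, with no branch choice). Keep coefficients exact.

The scalar part of R is \cosh{\left(1 \right)}, which fixes the rapidity magnitude through cosh (cosh is even, so it cannot fix the sign — the bivector part carries that); dividing the bivector part by sinh of the rapidity gives the plane, and L = rapidity * plane, where the joint sign ambiguity of (rapidity, plane) cancels in the product.
Concretely: cosh(rapidity) = \cosh{\left(1 \right)} gives rapidity = ±1, and since rapidity/sinh(rapidity) is even the sign is immaterial: L = (rapidity/sinh(rapidity)) * <R>_2 = (\frac{1}{\sinh{\left(1 \right)}}) * <R>_2.
Answer: -\gamma_{12}


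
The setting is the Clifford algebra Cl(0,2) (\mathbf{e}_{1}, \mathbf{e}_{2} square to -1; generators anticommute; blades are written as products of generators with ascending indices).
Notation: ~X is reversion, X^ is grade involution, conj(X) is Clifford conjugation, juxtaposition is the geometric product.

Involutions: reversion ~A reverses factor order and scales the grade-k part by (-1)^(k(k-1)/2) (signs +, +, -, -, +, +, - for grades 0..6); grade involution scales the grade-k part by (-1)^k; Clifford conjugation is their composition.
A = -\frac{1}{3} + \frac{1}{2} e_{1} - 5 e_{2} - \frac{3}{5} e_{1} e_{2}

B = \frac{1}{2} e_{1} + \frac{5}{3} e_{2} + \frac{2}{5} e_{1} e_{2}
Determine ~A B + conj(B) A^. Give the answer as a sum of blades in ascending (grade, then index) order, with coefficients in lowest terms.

first term: \frac{2353}{300} - \frac{19}{6} e_{1} - \frac{41}{90} e_{2} + \frac{16}{5} e_{1} e_{2}
second term: \frac{2353}{300} + \frac{19}{6} e_{1} + \frac{41}{90} e_{2} - \frac{16}{5} e_{1} e_{2}
Answer: \frac{2353}{150}


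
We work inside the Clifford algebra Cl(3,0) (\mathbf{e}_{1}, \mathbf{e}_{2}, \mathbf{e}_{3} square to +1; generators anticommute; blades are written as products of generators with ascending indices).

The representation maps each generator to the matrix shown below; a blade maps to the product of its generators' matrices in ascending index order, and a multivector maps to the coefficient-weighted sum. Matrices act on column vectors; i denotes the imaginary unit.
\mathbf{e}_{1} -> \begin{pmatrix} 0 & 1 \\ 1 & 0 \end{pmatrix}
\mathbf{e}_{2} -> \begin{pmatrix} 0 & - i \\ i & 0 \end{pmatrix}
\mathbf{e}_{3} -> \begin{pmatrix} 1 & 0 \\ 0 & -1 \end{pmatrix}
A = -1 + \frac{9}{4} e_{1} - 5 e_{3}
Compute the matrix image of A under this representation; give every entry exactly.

M = (-1)*1 + (\frac{9}{4})*rho(e_{1}) + (-5)*rho(e_{3}), summed entrywise (1 is the identity matrix):
Answer: \begin{pmatrix} -6 & \frac{9}{4} \\ \frac{9}{4} & 4 \end{pmatrix}


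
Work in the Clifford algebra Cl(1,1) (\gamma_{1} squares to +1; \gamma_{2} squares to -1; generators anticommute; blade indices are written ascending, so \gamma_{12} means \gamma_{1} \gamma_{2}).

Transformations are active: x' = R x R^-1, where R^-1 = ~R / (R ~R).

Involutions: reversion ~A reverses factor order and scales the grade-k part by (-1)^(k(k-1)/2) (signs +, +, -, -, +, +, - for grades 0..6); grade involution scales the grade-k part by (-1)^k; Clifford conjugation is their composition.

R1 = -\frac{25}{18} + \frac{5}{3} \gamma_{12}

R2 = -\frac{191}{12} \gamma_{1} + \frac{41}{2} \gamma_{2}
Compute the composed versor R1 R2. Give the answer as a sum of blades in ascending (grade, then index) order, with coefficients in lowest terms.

Distribute over the terms of R1 (each basis-blade product reordered to ascending indices, repeated generators contracted through their squares):
(-\frac{25}{18}) R2 = \frac{4775}{216} \gamma_{1} - \frac{1025}{36} \gamma_{2}
(\frac{5}{3} \gamma_{12}) R2 = -\frac{205}{6} \gamma_{1} + \frac{955}{36} \gamma_{2}
Summing the partial products and collecting blades:
Answer: -\frac{2605}{216} \gamma_{1} - \frac{35}{18} \gamma_{2}
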